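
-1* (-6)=6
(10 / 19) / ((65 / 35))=70 / 247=0.28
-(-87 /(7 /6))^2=-272484 /49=-5560.90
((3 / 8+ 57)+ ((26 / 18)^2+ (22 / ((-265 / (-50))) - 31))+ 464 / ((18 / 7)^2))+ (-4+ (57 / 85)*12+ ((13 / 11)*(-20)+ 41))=1329377987 / 10703880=124.20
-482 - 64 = -546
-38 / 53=-0.72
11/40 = 0.28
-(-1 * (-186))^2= -34596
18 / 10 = 1.80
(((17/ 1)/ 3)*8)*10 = 1360/ 3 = 453.33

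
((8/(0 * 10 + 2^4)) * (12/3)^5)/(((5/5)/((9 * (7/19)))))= 32256/19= 1697.68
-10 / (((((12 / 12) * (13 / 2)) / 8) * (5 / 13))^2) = -512 / 5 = -102.40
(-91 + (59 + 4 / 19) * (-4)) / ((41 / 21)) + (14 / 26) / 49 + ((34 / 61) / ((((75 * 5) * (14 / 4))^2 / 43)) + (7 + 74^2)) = 22624554514238321 / 4256662921875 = 5315.09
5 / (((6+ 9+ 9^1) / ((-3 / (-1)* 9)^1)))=45 / 8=5.62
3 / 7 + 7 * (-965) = -47282 / 7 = -6754.57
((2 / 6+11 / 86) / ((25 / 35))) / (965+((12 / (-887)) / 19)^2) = 13917156841 / 20798046461730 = 0.00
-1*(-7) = 7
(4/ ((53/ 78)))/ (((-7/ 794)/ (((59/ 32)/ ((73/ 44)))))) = -20096934/ 27083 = -742.05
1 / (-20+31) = 1 / 11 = 0.09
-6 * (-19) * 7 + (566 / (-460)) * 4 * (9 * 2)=81582 / 115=709.41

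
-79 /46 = -1.72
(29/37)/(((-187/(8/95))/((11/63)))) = -0.00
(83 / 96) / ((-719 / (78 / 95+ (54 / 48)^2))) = -351007 / 139888640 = -0.00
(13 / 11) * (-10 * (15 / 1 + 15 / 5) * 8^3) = -1198080 / 11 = -108916.36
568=568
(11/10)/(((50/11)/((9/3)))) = 363/500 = 0.73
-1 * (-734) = 734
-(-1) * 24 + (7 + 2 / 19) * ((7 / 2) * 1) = 1857 / 38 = 48.87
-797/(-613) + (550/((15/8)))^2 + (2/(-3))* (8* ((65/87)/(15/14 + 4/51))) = 11302019317477/131354253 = 86042.28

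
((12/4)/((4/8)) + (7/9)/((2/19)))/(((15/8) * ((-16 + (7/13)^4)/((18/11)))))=-55065608/75004875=-0.73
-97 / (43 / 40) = -3880 / 43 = -90.23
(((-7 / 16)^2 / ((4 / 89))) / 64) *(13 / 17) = 56693 / 1114112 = 0.05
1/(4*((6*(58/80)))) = 5/87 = 0.06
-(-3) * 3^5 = 729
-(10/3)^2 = -11.11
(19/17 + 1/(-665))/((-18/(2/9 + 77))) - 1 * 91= -1949198/20349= -95.79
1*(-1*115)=-115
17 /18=0.94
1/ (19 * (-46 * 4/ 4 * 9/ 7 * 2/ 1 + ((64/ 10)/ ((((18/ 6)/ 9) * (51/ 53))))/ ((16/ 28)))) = -595/ 942476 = -0.00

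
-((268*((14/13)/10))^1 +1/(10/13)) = -3921/130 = -30.16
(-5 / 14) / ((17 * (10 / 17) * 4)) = -1 / 112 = -0.01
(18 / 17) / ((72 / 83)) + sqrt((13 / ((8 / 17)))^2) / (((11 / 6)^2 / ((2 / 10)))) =117841 / 41140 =2.86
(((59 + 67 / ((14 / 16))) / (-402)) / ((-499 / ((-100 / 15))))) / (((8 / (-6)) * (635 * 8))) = 949 / 1426652976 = 0.00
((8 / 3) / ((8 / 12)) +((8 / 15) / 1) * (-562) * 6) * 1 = -8972 / 5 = -1794.40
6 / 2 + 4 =7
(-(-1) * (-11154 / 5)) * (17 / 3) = -63206 / 5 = -12641.20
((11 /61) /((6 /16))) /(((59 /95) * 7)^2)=794200 /31214127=0.03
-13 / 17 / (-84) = 13 / 1428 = 0.01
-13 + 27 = 14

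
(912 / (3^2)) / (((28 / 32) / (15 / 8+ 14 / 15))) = 325.23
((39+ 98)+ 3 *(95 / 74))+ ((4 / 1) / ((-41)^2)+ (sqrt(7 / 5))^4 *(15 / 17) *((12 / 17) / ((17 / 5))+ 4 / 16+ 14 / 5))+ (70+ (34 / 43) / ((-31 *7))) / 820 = 41792457598890771 / 285130969699100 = 146.57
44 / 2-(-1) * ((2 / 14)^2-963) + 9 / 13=-598963 / 637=-940.29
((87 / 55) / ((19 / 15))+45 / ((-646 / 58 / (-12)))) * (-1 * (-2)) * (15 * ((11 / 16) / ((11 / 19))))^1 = 2650455 / 1496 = 1771.69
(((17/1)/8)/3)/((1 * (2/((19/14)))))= 323/672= 0.48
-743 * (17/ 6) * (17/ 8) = -214727/ 48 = -4473.48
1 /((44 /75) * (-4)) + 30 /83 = -0.06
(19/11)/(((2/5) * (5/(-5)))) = -95/22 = -4.32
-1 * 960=-960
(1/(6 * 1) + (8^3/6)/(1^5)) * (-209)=-35739/2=-17869.50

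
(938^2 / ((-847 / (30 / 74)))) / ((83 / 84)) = -158371920 / 371591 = -426.20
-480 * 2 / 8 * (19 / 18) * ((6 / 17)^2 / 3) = -1520 / 289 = -5.26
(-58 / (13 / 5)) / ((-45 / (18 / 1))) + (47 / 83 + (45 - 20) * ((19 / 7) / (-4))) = -225833 / 30212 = -7.47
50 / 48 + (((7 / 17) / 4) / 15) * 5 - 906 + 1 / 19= -7014563 / 7752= -904.87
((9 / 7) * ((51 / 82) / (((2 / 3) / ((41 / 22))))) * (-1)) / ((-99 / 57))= 8721 / 6776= 1.29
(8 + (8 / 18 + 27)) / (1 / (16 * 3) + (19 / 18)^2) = 45936 / 1471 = 31.23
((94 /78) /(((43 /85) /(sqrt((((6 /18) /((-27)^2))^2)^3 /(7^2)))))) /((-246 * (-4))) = 3995 /120829380870016728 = 0.00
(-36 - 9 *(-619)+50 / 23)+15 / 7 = 891830 / 161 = 5539.32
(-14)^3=-2744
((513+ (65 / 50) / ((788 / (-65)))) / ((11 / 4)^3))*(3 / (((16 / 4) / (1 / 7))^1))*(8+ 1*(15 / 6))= 7274871 / 262207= 27.74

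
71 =71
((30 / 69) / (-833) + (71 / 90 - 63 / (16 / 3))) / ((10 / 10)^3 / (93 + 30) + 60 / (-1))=6234959503 / 33929822640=0.18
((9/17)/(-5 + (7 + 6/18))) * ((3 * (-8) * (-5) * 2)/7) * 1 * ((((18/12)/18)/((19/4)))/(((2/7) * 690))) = 36/52003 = 0.00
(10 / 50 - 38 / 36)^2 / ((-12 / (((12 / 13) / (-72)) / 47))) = 5929 / 356335200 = 0.00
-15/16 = -0.94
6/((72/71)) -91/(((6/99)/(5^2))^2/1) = -92905277/6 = -15484212.83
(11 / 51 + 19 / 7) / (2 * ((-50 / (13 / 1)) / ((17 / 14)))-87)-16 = -6944270 / 433167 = -16.03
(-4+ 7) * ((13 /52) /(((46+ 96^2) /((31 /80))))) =93 /2963840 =0.00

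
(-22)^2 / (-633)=-484 / 633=-0.76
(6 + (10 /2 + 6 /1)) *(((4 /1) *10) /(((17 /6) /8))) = 1920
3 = 3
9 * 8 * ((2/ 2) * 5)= 360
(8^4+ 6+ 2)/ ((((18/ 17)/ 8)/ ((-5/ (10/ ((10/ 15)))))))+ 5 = -10331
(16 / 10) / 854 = 4 / 2135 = 0.00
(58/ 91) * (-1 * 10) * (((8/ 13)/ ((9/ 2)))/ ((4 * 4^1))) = -580/ 10647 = -0.05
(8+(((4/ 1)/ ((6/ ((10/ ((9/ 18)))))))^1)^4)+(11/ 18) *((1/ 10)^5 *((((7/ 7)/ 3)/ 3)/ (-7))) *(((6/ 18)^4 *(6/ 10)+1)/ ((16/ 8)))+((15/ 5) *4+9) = 121070990249813/ 3827250000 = 31633.94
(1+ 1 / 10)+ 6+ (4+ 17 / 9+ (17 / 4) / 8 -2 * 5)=3.52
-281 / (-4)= 281 / 4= 70.25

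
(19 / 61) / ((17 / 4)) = 0.07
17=17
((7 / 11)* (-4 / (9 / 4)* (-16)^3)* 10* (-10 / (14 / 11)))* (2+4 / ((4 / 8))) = -32768000 / 9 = -3640888.89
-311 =-311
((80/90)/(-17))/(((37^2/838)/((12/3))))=-26816/209457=-0.13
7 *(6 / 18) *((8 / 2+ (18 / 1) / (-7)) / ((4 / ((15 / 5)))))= 5 / 2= 2.50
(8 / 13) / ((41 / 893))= 7144 / 533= 13.40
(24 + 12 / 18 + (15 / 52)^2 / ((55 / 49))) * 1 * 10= 11038355 / 44616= 247.41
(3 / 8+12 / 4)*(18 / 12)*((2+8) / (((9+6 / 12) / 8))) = 810 / 19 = 42.63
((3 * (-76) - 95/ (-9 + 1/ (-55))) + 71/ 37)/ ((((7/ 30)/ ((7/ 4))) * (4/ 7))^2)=-37131.31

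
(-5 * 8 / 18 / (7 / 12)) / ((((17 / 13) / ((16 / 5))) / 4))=-13312 / 357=-37.29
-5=-5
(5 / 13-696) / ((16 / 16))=-9043 / 13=-695.62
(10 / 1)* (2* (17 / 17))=20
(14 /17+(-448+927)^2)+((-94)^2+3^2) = 238286.82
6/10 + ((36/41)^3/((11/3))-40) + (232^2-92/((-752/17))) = 38330839943669/712643140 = 53786.86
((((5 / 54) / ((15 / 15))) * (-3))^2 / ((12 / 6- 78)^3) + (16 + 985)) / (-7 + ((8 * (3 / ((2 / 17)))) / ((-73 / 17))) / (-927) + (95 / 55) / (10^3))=-1471914716365886375 / 10215212794159392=-144.09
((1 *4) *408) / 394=816 / 197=4.14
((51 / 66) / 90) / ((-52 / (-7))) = 119 / 102960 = 0.00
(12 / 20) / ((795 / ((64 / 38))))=32 / 25175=0.00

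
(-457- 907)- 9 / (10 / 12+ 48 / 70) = -437006 / 319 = -1369.92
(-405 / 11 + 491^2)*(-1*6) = -15908916 / 11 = -1446265.09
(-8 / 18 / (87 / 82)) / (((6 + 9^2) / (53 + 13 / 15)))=-265024 / 1021815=-0.26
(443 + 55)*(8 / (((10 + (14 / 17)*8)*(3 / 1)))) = 11288 / 141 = 80.06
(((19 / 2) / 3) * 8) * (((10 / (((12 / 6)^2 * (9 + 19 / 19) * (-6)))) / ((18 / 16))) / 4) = -19 / 81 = -0.23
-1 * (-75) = 75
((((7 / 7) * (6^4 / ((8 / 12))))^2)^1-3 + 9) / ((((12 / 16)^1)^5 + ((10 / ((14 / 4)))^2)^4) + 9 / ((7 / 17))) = 22308865618679808 / 26344826975539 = 846.80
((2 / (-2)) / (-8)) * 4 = 1 / 2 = 0.50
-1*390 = -390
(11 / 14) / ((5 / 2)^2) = 22 / 175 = 0.13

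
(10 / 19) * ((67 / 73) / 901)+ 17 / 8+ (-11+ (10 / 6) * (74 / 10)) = 103740101 / 29992488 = 3.46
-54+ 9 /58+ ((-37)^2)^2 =108698215 /58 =1874107.16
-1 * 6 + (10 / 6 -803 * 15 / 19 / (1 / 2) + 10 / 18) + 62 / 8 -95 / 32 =-6932429 / 5472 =-1266.89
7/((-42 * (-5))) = 1/30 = 0.03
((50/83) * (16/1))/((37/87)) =69600/3071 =22.66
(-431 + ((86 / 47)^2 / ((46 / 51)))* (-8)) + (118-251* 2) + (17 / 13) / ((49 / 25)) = -844.03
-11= -11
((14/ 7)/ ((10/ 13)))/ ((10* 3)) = 13/ 150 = 0.09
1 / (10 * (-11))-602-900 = -165221 / 110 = -1502.01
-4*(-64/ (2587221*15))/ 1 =256/ 38808315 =0.00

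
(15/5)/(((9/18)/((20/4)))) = 30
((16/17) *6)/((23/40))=3840/391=9.82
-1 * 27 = -27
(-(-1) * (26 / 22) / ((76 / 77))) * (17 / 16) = 1547 / 1216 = 1.27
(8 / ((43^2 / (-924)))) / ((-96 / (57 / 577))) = 4389 / 1066873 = 0.00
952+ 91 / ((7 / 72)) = 1888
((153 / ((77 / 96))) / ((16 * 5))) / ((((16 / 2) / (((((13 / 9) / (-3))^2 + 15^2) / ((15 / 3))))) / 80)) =11165192 / 10395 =1074.09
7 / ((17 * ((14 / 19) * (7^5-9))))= 0.00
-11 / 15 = -0.73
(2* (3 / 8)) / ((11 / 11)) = 3 / 4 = 0.75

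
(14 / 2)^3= 343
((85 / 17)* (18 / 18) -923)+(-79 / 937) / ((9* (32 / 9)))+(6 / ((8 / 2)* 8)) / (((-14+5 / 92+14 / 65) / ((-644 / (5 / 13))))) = -734578229191 / 820632096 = -895.14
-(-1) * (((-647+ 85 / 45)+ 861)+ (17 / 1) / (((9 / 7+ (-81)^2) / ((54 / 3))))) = 4959607 / 22968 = 215.94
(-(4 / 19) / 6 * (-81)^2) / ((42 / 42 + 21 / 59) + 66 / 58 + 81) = -3741957 / 1357151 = -2.76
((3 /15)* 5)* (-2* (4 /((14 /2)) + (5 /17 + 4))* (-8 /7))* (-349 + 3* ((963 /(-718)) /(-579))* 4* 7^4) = -938728176 /299047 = -3139.07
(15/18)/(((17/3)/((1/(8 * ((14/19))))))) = 95/3808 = 0.02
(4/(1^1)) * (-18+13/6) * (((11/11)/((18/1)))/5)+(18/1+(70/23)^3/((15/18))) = 16795189/328509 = 51.13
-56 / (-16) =7 / 2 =3.50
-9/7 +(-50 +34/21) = -149/3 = -49.67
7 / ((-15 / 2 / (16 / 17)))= -224 / 255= -0.88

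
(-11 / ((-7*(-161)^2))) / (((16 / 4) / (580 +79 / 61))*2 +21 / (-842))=-328421258 / 60556666121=-0.01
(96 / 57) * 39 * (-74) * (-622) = 57442944 / 19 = 3023312.84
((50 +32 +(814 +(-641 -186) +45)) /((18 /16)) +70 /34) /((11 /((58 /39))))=305834 /21879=13.98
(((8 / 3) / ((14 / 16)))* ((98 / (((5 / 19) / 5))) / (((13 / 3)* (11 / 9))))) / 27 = 17024 / 429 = 39.68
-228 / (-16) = 57 / 4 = 14.25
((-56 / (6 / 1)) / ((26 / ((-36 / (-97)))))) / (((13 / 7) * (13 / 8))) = -9408 / 213109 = -0.04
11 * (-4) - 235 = -279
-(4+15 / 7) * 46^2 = -90988 / 7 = -12998.29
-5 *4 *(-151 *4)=12080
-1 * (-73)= 73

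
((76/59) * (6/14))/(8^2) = 57/6608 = 0.01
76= 76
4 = 4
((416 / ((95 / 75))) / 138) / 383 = 0.01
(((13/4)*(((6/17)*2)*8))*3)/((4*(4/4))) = 234/17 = 13.76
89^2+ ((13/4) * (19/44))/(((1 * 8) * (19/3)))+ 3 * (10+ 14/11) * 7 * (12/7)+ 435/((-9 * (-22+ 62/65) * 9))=54132285583/6500736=8327.10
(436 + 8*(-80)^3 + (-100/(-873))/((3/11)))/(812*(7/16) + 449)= -42905124064/8425323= -5092.40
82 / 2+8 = 49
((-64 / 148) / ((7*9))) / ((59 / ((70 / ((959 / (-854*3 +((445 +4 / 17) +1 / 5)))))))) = 5757056 / 320305041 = 0.02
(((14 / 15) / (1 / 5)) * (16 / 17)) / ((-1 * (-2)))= 112 / 51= 2.20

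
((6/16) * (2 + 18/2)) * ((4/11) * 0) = 0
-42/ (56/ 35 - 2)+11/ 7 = 746/ 7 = 106.57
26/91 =2/7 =0.29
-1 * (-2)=2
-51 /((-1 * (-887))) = -51 /887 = -0.06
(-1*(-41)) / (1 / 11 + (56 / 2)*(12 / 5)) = 2255 / 3701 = 0.61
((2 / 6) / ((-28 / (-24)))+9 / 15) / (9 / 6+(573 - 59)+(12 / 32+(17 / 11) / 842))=1148488 / 668927175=0.00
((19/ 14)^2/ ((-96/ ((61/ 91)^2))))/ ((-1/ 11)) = 14776091/ 155815296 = 0.09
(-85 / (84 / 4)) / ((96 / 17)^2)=-24565 / 193536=-0.13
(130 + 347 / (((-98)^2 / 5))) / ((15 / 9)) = 750153 / 9604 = 78.11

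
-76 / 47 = -1.62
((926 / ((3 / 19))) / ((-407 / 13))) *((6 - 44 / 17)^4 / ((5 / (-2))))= 5176663196224 / 509895705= 10152.40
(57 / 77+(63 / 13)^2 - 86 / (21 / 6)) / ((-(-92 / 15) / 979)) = -3005085 / 54418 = -55.22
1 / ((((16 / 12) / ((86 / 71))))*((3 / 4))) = 86 / 71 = 1.21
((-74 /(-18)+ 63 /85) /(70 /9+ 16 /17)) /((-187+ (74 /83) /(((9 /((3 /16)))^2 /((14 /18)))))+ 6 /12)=-55074816 /18456487655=-0.00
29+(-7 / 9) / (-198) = 51685 / 1782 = 29.00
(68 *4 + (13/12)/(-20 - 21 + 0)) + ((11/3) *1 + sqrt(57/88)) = sqrt(1254)/44 + 45205/164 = 276.45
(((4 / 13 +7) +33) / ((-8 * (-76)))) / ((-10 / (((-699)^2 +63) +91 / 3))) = -192056873 / 59280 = -3239.83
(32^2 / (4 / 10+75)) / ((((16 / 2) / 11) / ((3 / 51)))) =7040 / 6409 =1.10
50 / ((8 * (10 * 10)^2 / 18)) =9 / 800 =0.01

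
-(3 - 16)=13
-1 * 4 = -4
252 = 252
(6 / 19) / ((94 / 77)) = 231 / 893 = 0.26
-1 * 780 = -780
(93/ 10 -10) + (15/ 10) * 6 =83/ 10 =8.30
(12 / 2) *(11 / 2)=33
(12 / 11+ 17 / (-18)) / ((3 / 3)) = 0.15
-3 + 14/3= 5/3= 1.67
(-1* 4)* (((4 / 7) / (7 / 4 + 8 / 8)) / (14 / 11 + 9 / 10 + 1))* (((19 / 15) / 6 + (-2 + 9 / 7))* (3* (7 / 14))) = 10144 / 51303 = 0.20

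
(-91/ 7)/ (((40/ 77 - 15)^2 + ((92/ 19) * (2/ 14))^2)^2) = -59555332930093/ 202345561557200161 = -0.00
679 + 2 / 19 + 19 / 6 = 77779 / 114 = 682.27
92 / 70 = 46 / 35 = 1.31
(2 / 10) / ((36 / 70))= 7 / 18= 0.39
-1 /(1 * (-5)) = 1 /5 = 0.20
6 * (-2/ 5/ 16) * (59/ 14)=-177/ 280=-0.63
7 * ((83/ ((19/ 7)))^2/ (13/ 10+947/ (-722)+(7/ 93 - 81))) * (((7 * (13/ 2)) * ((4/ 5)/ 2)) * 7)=-10303.12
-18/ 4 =-9/ 2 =-4.50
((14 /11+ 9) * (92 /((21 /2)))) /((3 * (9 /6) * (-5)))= -41584 /10395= -4.00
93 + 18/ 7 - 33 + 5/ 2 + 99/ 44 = 1885/ 28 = 67.32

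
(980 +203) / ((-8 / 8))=-1183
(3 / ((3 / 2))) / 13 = 2 / 13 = 0.15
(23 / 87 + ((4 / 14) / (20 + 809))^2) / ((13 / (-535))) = -31874516225 / 2929708383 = -10.88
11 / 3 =3.67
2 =2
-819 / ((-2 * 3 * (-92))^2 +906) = -273 / 101870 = -0.00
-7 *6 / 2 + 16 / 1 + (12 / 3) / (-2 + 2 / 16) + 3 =-62 / 15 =-4.13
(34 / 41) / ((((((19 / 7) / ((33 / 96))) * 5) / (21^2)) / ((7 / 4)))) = 4040883 / 249280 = 16.21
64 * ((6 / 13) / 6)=64 / 13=4.92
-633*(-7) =4431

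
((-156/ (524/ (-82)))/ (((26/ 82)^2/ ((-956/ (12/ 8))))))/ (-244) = 634.26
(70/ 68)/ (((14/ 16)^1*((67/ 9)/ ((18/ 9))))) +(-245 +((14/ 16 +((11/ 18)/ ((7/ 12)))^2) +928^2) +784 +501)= 3464763220189/ 4018392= 862226.29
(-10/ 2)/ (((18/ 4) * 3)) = -10/ 27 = -0.37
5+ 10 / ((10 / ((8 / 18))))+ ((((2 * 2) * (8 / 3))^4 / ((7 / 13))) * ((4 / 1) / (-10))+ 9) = -27222026 / 2835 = -9602.13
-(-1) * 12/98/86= 3/2107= 0.00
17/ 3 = 5.67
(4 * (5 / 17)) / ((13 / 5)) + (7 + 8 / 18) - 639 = -1255264 / 1989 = -631.10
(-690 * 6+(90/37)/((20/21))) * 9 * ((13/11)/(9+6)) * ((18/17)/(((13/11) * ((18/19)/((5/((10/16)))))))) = -69806988/3145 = -22196.18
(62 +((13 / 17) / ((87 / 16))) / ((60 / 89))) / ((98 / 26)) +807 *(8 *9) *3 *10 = 1894902684074 / 1087065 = 1743136.50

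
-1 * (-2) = 2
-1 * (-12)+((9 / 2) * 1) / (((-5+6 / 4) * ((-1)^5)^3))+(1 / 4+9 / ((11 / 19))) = 8957 / 308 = 29.08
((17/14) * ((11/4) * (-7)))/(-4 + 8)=-187/32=-5.84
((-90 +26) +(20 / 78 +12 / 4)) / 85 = -2369 / 3315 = -0.71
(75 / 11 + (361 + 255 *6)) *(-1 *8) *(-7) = 1169056 / 11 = 106277.82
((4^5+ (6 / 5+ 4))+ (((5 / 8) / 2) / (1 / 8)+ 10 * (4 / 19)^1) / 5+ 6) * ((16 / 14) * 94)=74020488 / 665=111309.00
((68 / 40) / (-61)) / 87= -17 / 53070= -0.00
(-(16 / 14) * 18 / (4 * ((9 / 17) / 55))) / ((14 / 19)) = -35530 / 49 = -725.10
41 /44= 0.93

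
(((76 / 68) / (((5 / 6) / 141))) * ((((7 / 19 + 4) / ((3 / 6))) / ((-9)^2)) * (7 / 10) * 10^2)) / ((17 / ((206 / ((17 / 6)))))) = 90003872 / 14739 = 6106.51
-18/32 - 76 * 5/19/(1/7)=-2249/16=-140.56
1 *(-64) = -64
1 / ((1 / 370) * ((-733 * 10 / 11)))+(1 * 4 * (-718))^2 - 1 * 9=6046058468 / 733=8248374.44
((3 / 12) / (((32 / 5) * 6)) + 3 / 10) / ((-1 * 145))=-1177 / 556800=-0.00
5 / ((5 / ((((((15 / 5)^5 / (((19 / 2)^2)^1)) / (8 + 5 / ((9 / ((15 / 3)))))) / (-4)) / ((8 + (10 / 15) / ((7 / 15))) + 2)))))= -15309 / 2801360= -0.01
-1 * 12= -12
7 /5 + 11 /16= 167 /80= 2.09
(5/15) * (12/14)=2/7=0.29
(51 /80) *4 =51 /20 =2.55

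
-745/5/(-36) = 149/36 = 4.14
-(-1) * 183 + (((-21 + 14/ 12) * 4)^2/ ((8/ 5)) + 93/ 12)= 4124.36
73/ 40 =1.82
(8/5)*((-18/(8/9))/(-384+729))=-54/575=-0.09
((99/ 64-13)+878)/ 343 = 2.53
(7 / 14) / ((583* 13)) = 1 / 15158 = 0.00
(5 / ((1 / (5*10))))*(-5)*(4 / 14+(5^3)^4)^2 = -3650784501037597661250 / 49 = -74505806143624442066.33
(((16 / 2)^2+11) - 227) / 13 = -152 / 13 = -11.69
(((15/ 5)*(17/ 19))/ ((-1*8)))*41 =-2091/ 152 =-13.76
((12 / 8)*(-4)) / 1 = -6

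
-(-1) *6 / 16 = 3 / 8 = 0.38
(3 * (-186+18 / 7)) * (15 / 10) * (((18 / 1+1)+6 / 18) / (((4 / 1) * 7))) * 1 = -27927 / 49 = -569.94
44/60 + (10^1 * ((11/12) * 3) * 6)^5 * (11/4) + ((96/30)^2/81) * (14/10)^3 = 336319783594.83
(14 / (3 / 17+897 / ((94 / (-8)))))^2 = 125126596 / 3703331025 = 0.03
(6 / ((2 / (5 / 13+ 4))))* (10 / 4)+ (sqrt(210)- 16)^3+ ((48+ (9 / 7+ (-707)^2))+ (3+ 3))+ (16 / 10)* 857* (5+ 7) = 978* sqrt(210)+ 457016169 / 910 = 516388.14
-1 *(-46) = 46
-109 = -109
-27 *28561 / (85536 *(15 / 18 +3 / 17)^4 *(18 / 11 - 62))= 21468989529 / 149467569968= 0.14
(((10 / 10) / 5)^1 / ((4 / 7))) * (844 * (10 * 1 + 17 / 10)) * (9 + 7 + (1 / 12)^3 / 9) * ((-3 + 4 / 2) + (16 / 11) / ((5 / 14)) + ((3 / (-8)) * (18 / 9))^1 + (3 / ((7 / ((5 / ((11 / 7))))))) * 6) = 580891.93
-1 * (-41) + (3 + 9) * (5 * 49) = 2981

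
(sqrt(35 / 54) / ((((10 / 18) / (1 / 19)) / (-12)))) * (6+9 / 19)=-738 * sqrt(210) / 1805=-5.93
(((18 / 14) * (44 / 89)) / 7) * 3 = 1188 / 4361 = 0.27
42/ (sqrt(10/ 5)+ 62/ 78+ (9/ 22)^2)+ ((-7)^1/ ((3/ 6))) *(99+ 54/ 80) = -1567014848181/ 1093463380+ 2137820256 *sqrt(2)/ 54673169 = -1377.78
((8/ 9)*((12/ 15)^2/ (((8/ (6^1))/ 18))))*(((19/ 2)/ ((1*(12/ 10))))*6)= 1824/ 5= 364.80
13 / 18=0.72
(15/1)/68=15/68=0.22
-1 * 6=-6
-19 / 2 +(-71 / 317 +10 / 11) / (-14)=-9.55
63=63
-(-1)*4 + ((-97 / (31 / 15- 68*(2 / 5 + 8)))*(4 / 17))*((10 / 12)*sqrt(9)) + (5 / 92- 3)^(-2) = 44930613962 / 10658418889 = 4.22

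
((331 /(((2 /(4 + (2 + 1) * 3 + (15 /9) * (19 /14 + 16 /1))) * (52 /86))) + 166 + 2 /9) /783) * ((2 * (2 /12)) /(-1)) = -76282027 /15390648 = -4.96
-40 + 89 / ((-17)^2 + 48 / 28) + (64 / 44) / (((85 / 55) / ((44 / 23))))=-30151167 / 795685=-37.89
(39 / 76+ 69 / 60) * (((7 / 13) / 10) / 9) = 553 / 55575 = 0.01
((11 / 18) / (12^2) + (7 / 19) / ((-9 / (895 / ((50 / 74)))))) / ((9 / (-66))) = 397.61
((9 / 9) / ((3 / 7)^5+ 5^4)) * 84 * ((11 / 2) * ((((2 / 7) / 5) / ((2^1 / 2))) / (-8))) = -554631 / 105046180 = -0.01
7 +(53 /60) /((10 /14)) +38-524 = -143329 /300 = -477.76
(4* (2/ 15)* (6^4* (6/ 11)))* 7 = 145152/ 55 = 2639.13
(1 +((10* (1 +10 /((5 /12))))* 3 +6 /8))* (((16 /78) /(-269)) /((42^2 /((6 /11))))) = -0.00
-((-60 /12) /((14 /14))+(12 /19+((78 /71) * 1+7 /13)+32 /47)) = 1690116 /824239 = 2.05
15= 15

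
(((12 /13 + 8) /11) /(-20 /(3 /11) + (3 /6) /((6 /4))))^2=13456 /108972721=0.00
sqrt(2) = 1.41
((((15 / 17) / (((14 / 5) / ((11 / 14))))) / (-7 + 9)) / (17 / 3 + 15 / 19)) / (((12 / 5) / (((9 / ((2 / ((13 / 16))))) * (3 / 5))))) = 0.02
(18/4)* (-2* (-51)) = 459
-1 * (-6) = 6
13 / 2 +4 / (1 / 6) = 61 / 2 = 30.50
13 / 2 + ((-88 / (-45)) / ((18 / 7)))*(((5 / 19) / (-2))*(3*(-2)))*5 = 9749 / 1026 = 9.50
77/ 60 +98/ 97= 13349/ 5820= 2.29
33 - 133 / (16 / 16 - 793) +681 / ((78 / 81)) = 7622749 / 10296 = 740.36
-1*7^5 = -16807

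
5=5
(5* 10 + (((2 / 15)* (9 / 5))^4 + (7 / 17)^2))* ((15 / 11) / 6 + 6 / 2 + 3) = 775974359403 / 2483593750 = 312.44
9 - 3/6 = 17/2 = 8.50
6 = 6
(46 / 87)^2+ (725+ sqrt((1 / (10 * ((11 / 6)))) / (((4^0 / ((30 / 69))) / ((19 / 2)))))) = 725.75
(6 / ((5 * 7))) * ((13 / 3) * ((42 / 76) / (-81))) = -13 / 2565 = -0.01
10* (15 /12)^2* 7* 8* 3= 2625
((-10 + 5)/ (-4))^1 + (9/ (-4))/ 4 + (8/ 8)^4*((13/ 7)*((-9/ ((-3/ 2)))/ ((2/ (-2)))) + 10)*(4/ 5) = -127/ 560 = -0.23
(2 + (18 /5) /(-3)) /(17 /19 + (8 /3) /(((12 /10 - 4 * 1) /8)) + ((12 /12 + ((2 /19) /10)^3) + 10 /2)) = -3600975 /3260276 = -1.10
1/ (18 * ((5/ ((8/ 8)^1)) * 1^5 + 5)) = 1/ 180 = 0.01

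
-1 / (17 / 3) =-3 / 17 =-0.18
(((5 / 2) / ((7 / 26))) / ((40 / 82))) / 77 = 533 / 2156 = 0.25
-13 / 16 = -0.81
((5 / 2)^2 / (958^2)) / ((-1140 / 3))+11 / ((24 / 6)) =767250699 / 279000256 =2.75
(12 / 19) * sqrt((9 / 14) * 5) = 18 * sqrt(70) / 133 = 1.13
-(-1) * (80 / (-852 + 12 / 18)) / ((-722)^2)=-30 / 166419917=-0.00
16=16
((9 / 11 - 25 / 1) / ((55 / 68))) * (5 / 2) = -9044 / 121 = -74.74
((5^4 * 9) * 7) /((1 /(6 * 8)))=1890000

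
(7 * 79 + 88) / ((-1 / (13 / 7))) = -8333 / 7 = -1190.43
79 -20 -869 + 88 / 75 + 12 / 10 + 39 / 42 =-847033 / 1050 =-806.70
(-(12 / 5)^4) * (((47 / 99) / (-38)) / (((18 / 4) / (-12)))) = -144384 / 130625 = -1.11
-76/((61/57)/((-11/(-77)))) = -4332/427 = -10.15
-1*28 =-28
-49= -49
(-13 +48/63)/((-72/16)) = 514/189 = 2.72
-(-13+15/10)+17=57/2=28.50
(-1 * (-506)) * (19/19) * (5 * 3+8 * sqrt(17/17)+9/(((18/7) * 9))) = 106513/9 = 11834.78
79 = 79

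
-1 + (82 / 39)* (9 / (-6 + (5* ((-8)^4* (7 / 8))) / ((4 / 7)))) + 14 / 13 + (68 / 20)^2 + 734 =3799041839 / 5095025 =745.64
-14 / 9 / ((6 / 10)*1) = -70 / 27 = -2.59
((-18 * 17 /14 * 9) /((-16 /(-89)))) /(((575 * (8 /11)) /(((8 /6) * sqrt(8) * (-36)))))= 4044249 * sqrt(2) /16100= 355.24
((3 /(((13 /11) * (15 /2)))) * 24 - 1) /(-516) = -463 /33540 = -0.01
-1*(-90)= 90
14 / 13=1.08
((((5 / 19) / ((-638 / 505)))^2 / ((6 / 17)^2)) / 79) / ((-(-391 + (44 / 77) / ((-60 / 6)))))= 64489446875 / 5719873428407952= 0.00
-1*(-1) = 1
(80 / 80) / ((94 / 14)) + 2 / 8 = 75 / 188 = 0.40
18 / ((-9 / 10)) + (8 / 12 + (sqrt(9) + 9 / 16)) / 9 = -8437 / 432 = -19.53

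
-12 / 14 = -0.86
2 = 2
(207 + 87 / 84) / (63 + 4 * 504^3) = 0.00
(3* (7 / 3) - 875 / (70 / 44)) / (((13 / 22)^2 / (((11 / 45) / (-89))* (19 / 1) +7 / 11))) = -908.46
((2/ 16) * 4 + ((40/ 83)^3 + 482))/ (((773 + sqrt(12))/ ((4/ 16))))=426620597715/ 2733219623032 - 551902455 * sqrt(3)/ 1366609811516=0.16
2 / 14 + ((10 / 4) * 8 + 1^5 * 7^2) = 484 / 7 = 69.14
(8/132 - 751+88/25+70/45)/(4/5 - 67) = 1846013/163845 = 11.27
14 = 14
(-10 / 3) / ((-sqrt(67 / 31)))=10 * sqrt(2077) / 201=2.27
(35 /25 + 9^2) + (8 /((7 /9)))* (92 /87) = 94676 /1015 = 93.28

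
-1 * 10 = -10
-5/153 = -0.03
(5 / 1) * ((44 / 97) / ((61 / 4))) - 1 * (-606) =3586582 / 5917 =606.15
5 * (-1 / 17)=-5 / 17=-0.29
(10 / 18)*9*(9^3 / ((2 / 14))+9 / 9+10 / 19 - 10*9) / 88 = 284.92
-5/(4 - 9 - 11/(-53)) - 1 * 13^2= -167.96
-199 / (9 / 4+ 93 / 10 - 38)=3980 / 529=7.52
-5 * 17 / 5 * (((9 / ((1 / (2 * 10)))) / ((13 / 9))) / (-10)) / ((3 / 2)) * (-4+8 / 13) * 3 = -242352 / 169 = -1434.04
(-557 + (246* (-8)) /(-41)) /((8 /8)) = -509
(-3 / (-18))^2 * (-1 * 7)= -7 / 36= -0.19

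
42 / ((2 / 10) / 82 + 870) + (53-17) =12858456 / 356701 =36.05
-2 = -2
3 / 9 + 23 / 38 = 107 / 114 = 0.94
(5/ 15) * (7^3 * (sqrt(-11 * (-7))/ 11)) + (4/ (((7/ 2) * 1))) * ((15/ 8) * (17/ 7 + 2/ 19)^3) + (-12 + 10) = 541154377/ 16468459 + 343 * sqrt(77)/ 33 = 124.07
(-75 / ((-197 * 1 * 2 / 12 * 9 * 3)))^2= 0.01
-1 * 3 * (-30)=90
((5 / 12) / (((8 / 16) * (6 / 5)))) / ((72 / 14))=175 / 1296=0.14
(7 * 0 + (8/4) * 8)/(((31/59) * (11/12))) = 11328/341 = 33.22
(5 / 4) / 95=1 / 76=0.01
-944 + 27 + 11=-906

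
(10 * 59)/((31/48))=28320/31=913.55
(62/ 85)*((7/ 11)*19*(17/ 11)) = 13.63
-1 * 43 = -43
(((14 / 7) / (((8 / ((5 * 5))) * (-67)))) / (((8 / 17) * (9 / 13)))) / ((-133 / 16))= 5525 / 160398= 0.03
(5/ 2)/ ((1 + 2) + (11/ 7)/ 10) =175/ 221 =0.79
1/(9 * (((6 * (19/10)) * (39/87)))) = 145/6669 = 0.02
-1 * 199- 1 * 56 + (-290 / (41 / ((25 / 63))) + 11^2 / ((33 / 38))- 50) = -435167 / 2583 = -168.47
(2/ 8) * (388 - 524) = -34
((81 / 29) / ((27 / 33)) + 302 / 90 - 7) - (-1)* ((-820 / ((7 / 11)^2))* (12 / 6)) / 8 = -32385274 / 63945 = -506.46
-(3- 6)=3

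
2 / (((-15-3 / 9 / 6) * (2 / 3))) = -54 / 271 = -0.20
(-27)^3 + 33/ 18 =-118087/ 6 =-19681.17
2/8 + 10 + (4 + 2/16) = 14.38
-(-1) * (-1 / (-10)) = 1 / 10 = 0.10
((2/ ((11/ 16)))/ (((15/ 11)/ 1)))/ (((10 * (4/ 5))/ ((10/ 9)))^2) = 10/ 243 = 0.04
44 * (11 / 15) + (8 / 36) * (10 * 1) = 1552 / 45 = 34.49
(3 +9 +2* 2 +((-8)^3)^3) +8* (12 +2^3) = -134217552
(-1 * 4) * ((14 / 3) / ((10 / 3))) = -28 / 5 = -5.60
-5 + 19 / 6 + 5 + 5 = 49 / 6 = 8.17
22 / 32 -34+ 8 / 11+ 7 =-4503 / 176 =-25.59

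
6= 6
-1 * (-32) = 32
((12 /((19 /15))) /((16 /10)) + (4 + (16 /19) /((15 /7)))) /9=5879 /5130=1.15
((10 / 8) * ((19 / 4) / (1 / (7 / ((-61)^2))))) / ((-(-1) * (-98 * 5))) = -19 / 833504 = -0.00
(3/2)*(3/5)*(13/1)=11.70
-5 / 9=-0.56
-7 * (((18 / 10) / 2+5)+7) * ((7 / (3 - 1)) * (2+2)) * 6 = -7585.20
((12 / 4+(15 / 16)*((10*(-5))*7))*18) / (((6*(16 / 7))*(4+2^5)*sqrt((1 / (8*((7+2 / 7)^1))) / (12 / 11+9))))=-2601*sqrt(96866) / 2816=-287.47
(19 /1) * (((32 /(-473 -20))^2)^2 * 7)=139460608 /59072816401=0.00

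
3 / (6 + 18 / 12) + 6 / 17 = 0.75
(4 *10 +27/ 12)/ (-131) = -169/ 524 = -0.32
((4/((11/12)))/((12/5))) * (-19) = -380/11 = -34.55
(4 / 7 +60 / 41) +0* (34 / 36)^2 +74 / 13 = 28830 / 3731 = 7.73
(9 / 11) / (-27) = -0.03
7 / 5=1.40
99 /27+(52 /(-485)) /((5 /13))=24647 /7275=3.39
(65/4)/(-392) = -65/1568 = -0.04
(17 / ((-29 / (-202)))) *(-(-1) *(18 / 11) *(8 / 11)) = 494496 / 3509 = 140.92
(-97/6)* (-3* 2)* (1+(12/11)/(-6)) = 873/11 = 79.36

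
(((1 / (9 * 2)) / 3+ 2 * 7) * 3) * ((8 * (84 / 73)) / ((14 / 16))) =96896 / 219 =442.45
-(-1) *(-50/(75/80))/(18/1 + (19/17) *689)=-2720/40191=-0.07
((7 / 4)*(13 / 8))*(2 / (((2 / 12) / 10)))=1365 / 4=341.25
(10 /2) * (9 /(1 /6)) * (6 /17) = 1620 /17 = 95.29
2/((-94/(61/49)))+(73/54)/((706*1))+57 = 5002418159/87799572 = 56.98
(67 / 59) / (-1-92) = -67 / 5487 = -0.01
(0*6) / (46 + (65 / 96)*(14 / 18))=0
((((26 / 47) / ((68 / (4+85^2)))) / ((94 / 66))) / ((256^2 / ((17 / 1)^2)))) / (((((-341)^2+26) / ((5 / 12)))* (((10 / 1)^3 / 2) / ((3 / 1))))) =17573699 / 4490040233164800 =0.00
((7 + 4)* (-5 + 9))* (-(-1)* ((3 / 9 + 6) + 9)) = 2024 / 3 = 674.67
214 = 214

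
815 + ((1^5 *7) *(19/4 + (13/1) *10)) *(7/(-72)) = 208309/288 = 723.30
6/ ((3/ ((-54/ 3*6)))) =-216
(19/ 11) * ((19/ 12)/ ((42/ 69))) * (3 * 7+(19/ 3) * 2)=838603/ 5544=151.26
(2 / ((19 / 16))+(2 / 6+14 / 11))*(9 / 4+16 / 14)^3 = 93092875 / 724416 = 128.51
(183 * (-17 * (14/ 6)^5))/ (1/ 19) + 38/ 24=-1324592771/ 324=-4088249.29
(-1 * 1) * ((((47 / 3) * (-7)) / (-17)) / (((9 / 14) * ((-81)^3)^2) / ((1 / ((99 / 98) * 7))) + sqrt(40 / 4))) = -5409019310440918788 / 1076526081137280625048186667977 + 12638864 * sqrt(10) / 3229578243411841875144560003931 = -0.00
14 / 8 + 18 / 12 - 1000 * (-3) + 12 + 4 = 12077 / 4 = 3019.25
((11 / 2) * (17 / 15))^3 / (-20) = -6539203 / 540000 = -12.11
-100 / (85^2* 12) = -1 / 867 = -0.00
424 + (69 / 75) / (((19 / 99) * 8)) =1613477 / 3800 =424.60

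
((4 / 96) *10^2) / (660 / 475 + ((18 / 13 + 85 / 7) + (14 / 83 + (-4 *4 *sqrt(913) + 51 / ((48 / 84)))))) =-1647540723920000 *sqrt(913) / 5507120982789956637-10743574025343250 / 5507120982789956637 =-0.01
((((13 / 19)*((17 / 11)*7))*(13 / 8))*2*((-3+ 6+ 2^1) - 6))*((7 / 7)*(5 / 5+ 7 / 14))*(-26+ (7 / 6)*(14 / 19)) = 28819063 / 31768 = 907.17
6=6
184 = 184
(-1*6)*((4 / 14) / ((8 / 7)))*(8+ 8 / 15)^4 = -134217728 / 16875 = -7953.64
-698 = -698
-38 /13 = -2.92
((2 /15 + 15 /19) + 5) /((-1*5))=-1688 /1425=-1.18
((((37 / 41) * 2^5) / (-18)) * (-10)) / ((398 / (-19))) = -56240 / 73431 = -0.77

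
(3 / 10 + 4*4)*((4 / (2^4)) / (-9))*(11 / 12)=-1793 / 4320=-0.42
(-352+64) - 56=-344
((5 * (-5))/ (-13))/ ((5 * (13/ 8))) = 40/ 169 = 0.24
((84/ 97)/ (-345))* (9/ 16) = -63/ 44620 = -0.00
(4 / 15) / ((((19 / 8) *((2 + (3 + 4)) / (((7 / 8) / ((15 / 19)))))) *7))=4 / 2025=0.00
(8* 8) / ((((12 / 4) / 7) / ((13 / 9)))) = 5824 / 27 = 215.70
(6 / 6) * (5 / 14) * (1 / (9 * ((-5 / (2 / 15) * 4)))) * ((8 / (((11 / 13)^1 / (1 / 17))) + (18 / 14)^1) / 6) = -2411 / 29688120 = -0.00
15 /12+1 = 9 /4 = 2.25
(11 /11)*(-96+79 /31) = -2897 /31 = -93.45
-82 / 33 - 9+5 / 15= -368 / 33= -11.15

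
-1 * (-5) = 5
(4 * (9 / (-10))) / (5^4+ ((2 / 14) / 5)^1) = -21 / 3646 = -0.01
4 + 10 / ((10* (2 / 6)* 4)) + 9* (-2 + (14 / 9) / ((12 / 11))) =-0.42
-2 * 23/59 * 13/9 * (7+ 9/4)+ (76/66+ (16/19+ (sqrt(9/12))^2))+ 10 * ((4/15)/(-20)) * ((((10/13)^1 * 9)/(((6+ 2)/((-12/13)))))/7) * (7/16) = -1150363375/150043608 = -7.67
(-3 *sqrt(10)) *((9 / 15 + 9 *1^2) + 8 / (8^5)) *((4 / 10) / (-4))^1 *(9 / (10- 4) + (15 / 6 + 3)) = 63.75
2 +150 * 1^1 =152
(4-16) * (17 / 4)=-51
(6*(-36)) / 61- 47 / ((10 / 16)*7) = -30496 / 2135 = -14.28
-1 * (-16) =16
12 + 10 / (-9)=98 / 9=10.89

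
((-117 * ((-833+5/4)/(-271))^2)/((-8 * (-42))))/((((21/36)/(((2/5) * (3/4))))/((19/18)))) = -8202076389/4606219520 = -1.78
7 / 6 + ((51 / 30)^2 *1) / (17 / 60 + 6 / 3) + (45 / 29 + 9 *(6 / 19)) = 15458657 / 2264610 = 6.83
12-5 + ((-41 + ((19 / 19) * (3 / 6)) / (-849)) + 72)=38.00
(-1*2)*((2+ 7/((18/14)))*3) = -134/3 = -44.67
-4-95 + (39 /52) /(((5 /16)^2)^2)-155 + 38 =-85848 /625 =-137.36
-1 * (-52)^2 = -2704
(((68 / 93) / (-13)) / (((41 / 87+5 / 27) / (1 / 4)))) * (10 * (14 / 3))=-103530 / 103571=-1.00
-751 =-751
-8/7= -1.14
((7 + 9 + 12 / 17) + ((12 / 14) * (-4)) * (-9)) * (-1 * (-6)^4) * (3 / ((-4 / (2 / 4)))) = 2750760 / 119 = 23115.63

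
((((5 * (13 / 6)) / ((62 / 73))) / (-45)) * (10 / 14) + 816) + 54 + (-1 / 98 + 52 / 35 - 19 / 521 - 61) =346259024467 / 427355460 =810.24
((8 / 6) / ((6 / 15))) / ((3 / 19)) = 190 / 9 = 21.11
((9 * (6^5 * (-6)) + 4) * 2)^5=-417714308065158719680000000000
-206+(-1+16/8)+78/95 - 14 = -20727/95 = -218.18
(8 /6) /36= 1 /27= 0.04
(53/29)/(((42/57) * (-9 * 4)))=-1007/14616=-0.07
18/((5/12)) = 216/5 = 43.20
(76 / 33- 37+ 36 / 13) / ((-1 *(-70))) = -13697 / 30030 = -0.46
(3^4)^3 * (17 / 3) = 3011499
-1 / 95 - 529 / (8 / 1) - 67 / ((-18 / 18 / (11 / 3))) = 409331 / 2280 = 179.53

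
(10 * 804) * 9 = 72360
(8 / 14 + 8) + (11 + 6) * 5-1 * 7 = 606 / 7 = 86.57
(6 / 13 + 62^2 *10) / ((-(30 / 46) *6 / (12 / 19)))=-22987396 / 3705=-6204.43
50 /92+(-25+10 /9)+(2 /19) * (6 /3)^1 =-181979 /7866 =-23.13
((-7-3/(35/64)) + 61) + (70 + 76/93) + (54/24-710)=-7661209/13020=-588.42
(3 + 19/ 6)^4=1874161/ 1296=1446.11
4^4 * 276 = 70656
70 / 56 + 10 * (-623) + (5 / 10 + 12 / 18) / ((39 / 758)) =-2904443 / 468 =-6206.07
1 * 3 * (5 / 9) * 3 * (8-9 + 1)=0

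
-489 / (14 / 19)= -9291 / 14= -663.64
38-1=37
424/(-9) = -424/9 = -47.11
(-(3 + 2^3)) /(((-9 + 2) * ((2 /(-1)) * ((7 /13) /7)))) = -143 /14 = -10.21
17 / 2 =8.50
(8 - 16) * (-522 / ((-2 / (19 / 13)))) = -39672 / 13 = -3051.69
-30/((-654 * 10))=1/218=0.00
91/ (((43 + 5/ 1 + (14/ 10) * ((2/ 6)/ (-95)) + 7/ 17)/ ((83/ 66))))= 60990475/ 25798432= 2.36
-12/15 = -4/5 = -0.80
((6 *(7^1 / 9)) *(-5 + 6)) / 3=14 / 9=1.56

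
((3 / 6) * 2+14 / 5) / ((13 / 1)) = 19 / 65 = 0.29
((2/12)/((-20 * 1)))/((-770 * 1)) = 1/92400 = 0.00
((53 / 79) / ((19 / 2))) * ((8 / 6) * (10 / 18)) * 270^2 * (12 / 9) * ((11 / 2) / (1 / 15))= 629640000 / 1501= 419480.35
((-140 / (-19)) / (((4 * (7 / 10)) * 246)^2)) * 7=125 / 1149804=0.00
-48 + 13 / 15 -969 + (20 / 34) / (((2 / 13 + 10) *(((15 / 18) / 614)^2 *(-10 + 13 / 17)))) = -114539998 / 25905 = -4421.54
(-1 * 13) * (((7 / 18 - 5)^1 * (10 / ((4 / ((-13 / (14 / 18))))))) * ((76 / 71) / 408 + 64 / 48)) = -226185375 / 67592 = -3346.33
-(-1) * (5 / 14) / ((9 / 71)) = 355 / 126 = 2.82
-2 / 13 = -0.15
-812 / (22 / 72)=-29232 / 11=-2657.45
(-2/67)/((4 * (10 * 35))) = -1/46900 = -0.00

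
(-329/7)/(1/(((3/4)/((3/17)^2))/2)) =-13583/24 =-565.96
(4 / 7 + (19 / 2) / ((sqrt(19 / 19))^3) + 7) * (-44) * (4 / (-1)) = 21032 / 7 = 3004.57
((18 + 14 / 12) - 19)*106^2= 5618 / 3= 1872.67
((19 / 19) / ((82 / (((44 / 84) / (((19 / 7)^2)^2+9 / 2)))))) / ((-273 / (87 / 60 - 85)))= 300223 / 9026386980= 0.00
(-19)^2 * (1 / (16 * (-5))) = -361 / 80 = -4.51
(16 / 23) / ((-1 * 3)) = -16 / 69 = -0.23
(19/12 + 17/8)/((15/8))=1.98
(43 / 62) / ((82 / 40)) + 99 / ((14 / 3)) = 383507 / 17794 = 21.55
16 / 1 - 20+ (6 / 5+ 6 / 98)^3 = -29320871 / 14706125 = -1.99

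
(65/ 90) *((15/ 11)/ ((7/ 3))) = 65/ 154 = 0.42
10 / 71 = 0.14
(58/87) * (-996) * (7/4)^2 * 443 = -1801681/2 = -900840.50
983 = 983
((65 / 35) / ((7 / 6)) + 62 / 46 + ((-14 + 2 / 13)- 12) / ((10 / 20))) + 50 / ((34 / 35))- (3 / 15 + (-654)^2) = -532646569177 / 1245335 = -427713.48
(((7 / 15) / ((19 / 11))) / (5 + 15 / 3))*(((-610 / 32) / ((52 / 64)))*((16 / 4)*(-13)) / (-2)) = -4697 / 285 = -16.48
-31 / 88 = -0.35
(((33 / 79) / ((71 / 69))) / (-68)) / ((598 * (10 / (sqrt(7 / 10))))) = -0.00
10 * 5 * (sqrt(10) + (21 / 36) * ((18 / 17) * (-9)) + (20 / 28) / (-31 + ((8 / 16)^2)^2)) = -3288025 / 11781 + 50 * sqrt(10) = -120.98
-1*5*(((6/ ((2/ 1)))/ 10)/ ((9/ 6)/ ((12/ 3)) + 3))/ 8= -1/ 18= -0.06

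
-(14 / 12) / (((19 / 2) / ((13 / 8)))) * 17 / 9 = -1547 / 4104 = -0.38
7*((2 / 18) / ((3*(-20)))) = -7 / 540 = -0.01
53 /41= 1.29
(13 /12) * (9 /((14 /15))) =585 /56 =10.45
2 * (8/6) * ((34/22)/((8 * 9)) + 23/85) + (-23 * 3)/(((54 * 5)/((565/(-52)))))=9334939/2625480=3.56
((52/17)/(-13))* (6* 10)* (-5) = 1200/17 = 70.59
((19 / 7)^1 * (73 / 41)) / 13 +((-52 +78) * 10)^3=65576057387 / 3731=17576000.37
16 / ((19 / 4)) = 64 / 19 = 3.37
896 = 896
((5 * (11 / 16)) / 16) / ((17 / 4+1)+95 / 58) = 1595 / 51136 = 0.03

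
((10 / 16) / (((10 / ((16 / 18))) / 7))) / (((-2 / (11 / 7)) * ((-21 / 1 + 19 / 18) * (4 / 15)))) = 165 / 2872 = 0.06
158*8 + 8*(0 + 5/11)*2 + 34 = 14358/11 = 1305.27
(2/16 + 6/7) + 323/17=19.98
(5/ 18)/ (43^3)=0.00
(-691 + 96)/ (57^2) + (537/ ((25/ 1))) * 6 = 10453403/ 81225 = 128.70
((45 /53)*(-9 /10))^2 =6561 /11236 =0.58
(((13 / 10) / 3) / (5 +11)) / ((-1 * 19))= -13 / 9120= -0.00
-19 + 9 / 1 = -10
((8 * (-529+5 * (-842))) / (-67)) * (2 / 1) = 75824 / 67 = 1131.70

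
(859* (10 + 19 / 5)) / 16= 59271 / 80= 740.89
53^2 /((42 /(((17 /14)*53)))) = 4304.27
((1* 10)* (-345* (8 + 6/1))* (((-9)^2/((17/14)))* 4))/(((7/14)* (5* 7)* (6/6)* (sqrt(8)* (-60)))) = 52164* sqrt(2)/17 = 4339.47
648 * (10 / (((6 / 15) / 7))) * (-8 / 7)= -129600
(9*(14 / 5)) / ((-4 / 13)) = -819 / 10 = -81.90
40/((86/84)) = 39.07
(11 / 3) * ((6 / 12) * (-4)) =-22 / 3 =-7.33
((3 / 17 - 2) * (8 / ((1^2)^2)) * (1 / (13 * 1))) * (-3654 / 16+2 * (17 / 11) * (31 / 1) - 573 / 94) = 17777477 / 114257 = 155.59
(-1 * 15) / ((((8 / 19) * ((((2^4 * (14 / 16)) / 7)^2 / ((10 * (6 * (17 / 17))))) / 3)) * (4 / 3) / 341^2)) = -4473911475 / 32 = -139809733.59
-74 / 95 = -0.78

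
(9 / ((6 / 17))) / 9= 17 / 6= 2.83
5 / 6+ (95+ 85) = 1085 / 6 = 180.83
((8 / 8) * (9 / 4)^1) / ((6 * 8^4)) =3 / 32768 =0.00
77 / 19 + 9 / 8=787 / 152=5.18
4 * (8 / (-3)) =-32 / 3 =-10.67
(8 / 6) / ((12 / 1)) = 1 / 9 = 0.11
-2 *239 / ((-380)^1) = 239 / 190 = 1.26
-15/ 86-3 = -273/ 86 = -3.17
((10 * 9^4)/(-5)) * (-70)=918540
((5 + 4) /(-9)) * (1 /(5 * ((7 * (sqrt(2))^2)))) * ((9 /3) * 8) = -12 /35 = -0.34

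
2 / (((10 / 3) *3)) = 1 / 5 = 0.20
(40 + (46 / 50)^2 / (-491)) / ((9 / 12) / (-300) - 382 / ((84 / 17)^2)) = -86608667376 / 33883799525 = -2.56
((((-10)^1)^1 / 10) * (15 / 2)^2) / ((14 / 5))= -20.09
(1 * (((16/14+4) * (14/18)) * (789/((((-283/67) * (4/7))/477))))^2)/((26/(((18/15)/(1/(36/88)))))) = 841201840233078723/114527270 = 7344991635.91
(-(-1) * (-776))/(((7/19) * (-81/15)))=73720/189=390.05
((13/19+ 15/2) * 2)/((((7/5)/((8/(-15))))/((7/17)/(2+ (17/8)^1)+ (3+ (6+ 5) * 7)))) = -111800768/223839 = -499.47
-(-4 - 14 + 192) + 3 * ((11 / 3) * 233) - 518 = 1871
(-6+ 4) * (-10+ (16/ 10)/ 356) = 8896/ 445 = 19.99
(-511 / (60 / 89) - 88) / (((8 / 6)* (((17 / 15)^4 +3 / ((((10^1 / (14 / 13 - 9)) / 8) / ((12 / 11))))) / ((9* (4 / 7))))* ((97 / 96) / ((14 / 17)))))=31748840838000 / 227942089553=139.28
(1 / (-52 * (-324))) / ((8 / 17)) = 17 / 134784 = 0.00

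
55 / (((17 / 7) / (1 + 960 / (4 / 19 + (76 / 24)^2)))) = 255502555 / 119051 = 2146.16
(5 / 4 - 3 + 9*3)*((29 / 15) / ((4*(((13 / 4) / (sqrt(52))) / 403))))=90799*sqrt(13) / 30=10912.68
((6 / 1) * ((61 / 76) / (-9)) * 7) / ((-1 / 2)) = 7.49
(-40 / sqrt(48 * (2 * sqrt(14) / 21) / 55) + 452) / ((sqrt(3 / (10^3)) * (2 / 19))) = 95 * sqrt(30) * (-5 * 14^(1 / 4) * sqrt(55) + 452) / 3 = 65956.61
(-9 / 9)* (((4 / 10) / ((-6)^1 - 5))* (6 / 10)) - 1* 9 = -2469 / 275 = -8.98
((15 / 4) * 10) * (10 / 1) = 375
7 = 7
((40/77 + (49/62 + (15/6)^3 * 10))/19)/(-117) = -1504381/21225204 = -0.07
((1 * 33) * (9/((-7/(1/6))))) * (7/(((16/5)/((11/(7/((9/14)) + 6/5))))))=-245025/17408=-14.08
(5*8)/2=20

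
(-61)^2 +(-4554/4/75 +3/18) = 3705.99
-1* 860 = -860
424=424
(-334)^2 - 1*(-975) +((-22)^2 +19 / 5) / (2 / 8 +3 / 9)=3967853 / 35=113367.23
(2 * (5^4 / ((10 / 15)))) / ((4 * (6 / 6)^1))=1875 / 4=468.75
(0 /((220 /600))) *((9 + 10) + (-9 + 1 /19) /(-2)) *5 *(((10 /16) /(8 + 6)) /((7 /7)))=0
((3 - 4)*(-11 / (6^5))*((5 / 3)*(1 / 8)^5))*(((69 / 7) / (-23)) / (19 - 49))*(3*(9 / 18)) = 11 / 7134511104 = 0.00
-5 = -5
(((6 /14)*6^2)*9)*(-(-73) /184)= 17739 /322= 55.09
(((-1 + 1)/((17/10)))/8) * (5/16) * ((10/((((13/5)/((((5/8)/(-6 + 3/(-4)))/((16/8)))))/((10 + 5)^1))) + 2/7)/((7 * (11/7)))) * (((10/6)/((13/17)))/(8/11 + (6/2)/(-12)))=0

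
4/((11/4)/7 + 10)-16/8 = -470/291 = -1.62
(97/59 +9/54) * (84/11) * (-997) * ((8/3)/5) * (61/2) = -224251.36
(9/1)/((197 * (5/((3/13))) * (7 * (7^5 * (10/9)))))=243/15064954450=0.00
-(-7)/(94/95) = 665/94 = 7.07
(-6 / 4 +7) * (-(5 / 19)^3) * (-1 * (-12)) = -1.20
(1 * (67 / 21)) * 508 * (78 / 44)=221234 / 77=2873.17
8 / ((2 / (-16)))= -64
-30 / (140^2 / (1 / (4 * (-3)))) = 1 / 7840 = 0.00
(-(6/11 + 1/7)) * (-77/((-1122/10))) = -265/561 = -0.47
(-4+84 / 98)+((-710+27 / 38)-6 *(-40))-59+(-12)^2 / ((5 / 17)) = -55637 / 1330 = -41.83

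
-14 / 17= -0.82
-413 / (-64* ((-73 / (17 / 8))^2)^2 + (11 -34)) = 34494173 / 7444430409687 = 0.00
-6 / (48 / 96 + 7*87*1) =-12 / 1219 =-0.01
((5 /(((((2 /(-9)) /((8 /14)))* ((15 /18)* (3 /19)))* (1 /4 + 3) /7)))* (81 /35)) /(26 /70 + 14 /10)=-110808 /403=-274.96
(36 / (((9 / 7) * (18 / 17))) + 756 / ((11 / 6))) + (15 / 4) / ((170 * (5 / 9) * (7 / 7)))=29543233 / 67320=438.85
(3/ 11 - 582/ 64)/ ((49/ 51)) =-158355/ 17248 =-9.18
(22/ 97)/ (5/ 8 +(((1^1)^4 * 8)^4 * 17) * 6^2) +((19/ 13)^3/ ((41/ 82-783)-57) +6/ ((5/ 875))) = 579559943398525944/ 551963805738787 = 1050.00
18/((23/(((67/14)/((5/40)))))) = 4824/161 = 29.96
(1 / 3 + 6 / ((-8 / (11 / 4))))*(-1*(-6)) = -83 / 8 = -10.38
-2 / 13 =-0.15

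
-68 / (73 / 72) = -4896 / 73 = -67.07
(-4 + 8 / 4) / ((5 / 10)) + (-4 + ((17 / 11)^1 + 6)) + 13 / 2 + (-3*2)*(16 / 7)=-1181 / 154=-7.67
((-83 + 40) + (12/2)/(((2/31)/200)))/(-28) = -2651/4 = -662.75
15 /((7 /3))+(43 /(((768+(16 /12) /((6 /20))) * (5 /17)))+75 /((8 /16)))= 38108253 /243320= 156.62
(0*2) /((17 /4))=0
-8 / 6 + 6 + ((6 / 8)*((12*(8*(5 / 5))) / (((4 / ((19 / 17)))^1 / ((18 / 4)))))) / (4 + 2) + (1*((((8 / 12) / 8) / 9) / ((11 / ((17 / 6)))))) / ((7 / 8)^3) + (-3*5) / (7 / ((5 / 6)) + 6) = 777933053 / 41563368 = 18.72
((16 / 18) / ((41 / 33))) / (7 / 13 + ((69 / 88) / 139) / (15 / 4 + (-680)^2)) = 6470604334480 / 4869921729201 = 1.33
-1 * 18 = -18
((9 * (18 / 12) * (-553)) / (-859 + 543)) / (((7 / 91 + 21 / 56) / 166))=407862 / 47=8677.91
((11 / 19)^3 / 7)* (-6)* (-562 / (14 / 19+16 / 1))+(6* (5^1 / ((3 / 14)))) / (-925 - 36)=700098802 / 128707691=5.44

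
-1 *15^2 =-225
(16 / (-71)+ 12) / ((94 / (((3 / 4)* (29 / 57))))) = 319 / 6674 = 0.05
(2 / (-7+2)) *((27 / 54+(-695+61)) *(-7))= -8869 / 5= -1773.80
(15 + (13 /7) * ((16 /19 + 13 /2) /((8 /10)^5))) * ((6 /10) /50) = 9252081 /13619200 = 0.68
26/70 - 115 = -4012/35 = -114.63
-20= -20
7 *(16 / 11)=112 / 11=10.18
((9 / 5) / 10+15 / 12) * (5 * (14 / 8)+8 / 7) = 39611 / 2800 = 14.15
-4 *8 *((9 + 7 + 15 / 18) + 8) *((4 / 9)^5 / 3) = -2441216 / 531441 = -4.59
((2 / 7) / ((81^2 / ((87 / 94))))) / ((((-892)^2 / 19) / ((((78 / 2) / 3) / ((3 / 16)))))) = 7163 / 107343477801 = 0.00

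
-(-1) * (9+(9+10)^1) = 28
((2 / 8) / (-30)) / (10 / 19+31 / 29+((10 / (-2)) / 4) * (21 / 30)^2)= -1102 / 129963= -0.01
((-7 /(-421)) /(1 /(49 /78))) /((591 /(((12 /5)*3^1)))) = 686 /5390905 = 0.00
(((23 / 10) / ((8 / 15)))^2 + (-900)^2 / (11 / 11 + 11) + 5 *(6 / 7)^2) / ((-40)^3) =-846999369 / 802816000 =-1.06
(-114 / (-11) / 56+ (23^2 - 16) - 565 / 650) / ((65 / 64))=164105008 / 325325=504.43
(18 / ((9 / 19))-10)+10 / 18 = 257 / 9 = 28.56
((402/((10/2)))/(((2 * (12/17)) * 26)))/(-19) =-1139/9880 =-0.12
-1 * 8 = -8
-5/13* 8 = -40/13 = -3.08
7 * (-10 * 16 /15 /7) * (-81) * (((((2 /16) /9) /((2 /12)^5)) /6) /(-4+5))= 15552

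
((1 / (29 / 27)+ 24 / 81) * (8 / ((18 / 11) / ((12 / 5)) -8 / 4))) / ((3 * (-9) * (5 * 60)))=42284 / 45981675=0.00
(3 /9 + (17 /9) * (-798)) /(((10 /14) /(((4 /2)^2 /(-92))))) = 91.73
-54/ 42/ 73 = -9/ 511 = -0.02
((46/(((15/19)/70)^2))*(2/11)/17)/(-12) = -1627388/5049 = -322.32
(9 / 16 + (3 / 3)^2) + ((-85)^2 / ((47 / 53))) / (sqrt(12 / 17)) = 25 / 16 + 382925 * sqrt(51) / 282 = 9698.84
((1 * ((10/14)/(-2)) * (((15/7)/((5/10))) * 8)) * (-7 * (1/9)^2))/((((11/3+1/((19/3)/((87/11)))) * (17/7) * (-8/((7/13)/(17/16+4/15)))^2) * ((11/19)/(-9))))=-1592010000/450525762973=-0.00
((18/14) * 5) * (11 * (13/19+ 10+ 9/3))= 128700/133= 967.67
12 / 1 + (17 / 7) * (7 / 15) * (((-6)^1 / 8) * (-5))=65 / 4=16.25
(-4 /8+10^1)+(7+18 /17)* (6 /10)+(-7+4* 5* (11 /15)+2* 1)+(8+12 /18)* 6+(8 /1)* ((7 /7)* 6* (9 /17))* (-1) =25801 /510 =50.59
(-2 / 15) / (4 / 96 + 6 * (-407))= 16 / 293035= 0.00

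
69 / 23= 3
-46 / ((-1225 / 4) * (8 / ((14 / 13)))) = 0.02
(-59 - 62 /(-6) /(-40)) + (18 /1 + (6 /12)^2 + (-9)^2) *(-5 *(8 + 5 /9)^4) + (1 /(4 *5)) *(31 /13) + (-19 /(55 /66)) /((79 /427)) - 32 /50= -3583387316652031 /1347629400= -2659030.23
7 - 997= -990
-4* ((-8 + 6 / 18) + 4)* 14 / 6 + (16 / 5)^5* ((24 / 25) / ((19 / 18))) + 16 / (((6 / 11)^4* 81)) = 3327055904627 / 9738984375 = 341.62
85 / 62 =1.37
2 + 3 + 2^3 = 13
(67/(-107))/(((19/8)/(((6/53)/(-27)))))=0.00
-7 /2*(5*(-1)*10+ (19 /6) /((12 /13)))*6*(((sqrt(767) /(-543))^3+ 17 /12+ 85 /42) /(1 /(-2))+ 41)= 18002257*sqrt(767) /1921236084+ 4804849 /144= 33367.27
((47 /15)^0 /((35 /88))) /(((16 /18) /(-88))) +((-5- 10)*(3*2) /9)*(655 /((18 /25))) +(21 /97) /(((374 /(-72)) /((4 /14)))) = -53401882627 /5713785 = -9346.15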